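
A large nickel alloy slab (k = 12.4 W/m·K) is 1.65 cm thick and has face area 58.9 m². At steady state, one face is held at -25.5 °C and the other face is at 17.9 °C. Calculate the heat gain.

Q = 1.92×10^6 W

Q = kA·ΔT/L = 12.4 × 58.9 × |-25.5 °C − 17.9 °C| / 0.0165 = 1.92×10^6 W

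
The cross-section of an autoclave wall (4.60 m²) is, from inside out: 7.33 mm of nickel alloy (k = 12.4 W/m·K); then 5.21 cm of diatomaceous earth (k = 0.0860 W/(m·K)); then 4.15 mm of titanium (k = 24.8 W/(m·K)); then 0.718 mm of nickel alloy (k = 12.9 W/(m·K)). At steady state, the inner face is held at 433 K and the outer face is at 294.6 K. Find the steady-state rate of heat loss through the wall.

Q = 1050 W

Series thermal resistances, inner to outer:
  R_nickel alloy = L/(kA) = 0.00733/(12.4·4.60) = 1.285×10^-4 K/W
  R_diatomaceous earth = L/(kA) = 0.0521/(0.0860·4.60) = 0.1317 K/W
  R_titanium = L/(kA) = 0.00415/(24.8·4.60) = 3.638×10^-5 K/W
  R_nickel alloy = L/(kA) = 7.18×10^-4/(12.9·4.60) = 1.210×10^-5 K/W
ΣR = 1.285×10^-4 + 0.1317 + 3.638×10^-5 + 1.210×10^-5 = 0.1319 K/W
Q = ΔT/ΣR = (433 K − 294.6 K)/0.1319 = 1050 W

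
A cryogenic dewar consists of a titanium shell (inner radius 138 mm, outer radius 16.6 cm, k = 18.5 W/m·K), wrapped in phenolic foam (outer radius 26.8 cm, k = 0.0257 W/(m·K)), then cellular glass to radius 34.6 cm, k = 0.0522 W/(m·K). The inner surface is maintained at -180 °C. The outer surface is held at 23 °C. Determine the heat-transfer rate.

Series thermal resistances, inner to outer:
  R_titanium = (1/0.138 − 1/0.166)/(4πk) = 1.222/(4π·18.5) = 0.005258 K/W
  R_phenolic foam = (1/0.166 − 1/0.268)/(4πk) = 2.293/(4π·0.0257) = 7.099 K/W
  R_cellular glass = (1/0.268 − 1/0.346)/(4πk) = 0.8412/(4π·0.0522) = 1.282 K/W
ΣR = 0.005258 + 7.099 + 1.282 = 8.386 K/W
Q = ΔT/ΣR = (-180 °C − 23 °C)/8.386 = -24.2 W
(Negative Q ⇒ heat flows inward; heat gain = 24.2 W.)

Q = 24.2 W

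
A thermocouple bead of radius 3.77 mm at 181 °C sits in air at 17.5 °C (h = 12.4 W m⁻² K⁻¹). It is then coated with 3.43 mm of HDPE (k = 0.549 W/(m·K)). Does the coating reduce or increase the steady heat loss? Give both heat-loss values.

increases: 0.362 → 1.15 W

Critical radius for a sphere: r_cr = 2k/h = 0.0885 m = 8.85 cm.
Outer radius after coating: r₂ = 0.00377 + 0.00343 = 0.00720 m.
Since r₁ < r_cr and r₂ ≤ r_cr, the coating moves toward the maximum at r_cr — heat loss rises.
Bare: R = 1/(4πr₁²h) = 451.5 K/W; Q = 163.5/451.5 = 0.362 W.
Coated: R = R_cond + R_conv = 142.1 K/W; Q = 163.5/142.1 = 1.15 W.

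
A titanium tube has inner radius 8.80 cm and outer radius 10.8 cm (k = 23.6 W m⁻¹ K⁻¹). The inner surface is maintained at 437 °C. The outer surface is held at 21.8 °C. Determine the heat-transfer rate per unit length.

Q' = 301 kW/m

Q' = 2πk·ΔT/ln(r₂/r₁) = 2π × 23.6 × 415.2 / ln(0.108/0.0880) = 3.01×10^5 W/m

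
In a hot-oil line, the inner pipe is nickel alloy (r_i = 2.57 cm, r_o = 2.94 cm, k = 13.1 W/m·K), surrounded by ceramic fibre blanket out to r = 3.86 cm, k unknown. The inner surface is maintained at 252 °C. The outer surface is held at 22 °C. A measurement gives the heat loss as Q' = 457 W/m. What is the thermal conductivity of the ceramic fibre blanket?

ΣR = ΔT/Q' = |252 − 22|/457 = 0.5033 m·K/W
Known resistances:
  R'_nickel alloy = ln(0.0294/0.0257)/(2πk) = 0.1345/(2π·13.1) = 0.001634 m·K/W
R_ceramic fibre blanket = ΣR − ΣR_known = 0.5033 − 0.001634 = 0.5017 m·K/W
ln(r₂/r₁)/(2πk) = 0.5017 ⇒ k = 0.2723/(2π·0.5017) = 0.0864 W/m·K

k = 0.0864 W/m·K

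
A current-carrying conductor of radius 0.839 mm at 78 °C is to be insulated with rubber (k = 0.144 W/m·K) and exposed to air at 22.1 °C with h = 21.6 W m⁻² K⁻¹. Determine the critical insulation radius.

r_cr = 0.667 cm

For a cylinder, r_cr = k_ins/h = 0.144/21.6 = 0.00667 m = 0.667 cm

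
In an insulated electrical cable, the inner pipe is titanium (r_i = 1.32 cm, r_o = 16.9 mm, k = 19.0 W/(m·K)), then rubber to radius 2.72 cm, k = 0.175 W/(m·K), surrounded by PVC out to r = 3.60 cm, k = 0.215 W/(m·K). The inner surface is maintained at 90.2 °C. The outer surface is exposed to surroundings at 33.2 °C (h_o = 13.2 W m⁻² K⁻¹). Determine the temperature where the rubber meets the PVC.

T = 64.8 °C

Series thermal resistances, inner to outer:
  R'_titanium = ln(0.0169/0.0132)/(2πk) = 0.2471/(2π·19.0) = 0.002070 m·K/W
  R'_rubber = ln(0.0272/0.0169)/(2πk) = 0.4759/(2π·0.175) = 0.4328 m·K/W
  R'_PVC = ln(0.0360/0.0272)/(2πk) = 0.2803/(2π·0.215) = 0.2075 m·K/W
  R'_conv,out = 1/(2πr h) = 1/(2π·0.0360·13.2) = 0.3349 m·K/W
ΣR = 0.002070 + 0.4328 + 0.2075 + 0.3349 = 0.9773 m·K/W
Q' = ΔT/ΣR = (90.2 °C − 33.2 °C)/0.9773 = 58.32 W/m
From the inner boundary to the rubber/PVC interface, ΣR_partial = 0.4349 m·K/W.
T_interface = T_in − Q'·ΣR_partial = 90.2 °C − (58.32)(0.4349) = 64.8 °C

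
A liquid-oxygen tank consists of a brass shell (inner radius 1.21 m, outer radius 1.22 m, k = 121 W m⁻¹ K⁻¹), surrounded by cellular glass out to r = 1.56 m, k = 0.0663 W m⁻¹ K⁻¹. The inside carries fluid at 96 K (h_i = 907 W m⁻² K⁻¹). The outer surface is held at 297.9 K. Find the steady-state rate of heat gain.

Q = 941 W

Resistance network (inner→outer):
  R_conv,in = 1/(4πr²h) = 1/(4π·1.21²·907) = 5.993×10^-5 K/W
  R_brass = (1/1.21 − 1/1.22)/(4πk) = 0.006774/(4π·121) = 4.455×10^-6 K/W
  R_cellular glass = (1/1.22 − 1/1.56)/(4πk) = 0.1786/(4π·0.0663) = 0.2144 K/W
ΣR = 5.993×10^-5 + 4.455×10^-6 + 0.2144 = 0.2145 K/W
Q = ΔT/ΣR = (96 K − 297.9 K)/0.2145 = -941 W
(Negative Q ⇒ heat flows inward; heat gain = 941 W.)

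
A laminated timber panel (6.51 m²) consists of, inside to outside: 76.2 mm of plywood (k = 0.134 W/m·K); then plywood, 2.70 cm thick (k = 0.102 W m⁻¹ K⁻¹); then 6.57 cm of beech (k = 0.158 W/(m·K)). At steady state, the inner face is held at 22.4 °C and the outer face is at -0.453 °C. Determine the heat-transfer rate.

Q = 119 W

Resistance network (inner→outer):
  R_plywood = L/(kA) = 0.0762/(0.134·6.51) = 0.08735 K/W
  R_plywood = L/(kA) = 0.0270/(0.102·6.51) = 0.04066 K/W
  R_beech = L/(kA) = 0.0657/(0.158·6.51) = 0.06387 K/W
ΣR = 0.08735 + 0.04066 + 0.06387 = 0.1919 K/W
Q = ΔT/ΣR = (22.4 °C − -0.453 °C)/0.1919 = 119 W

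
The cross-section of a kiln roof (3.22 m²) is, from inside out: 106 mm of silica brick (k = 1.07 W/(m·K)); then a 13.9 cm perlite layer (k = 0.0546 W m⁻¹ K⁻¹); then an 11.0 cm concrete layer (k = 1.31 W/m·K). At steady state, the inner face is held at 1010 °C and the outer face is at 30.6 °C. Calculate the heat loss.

Q = 1160 W

Resistance network (inner→outer):
  R_silica brick = L/(kA) = 0.106/(1.07·3.22) = 0.03077 K/W
  R_perlite = L/(kA) = 0.139/(0.0546·3.22) = 0.7906 K/W
  R_concrete = L/(kA) = 0.110/(1.31·3.22) = 0.02608 K/W
ΣR = 0.03077 + 0.7906 + 0.02608 = 0.8474 K/W
Q = ΔT/ΣR = (1010 °C − 30.6 °C)/0.8474 = 1160 W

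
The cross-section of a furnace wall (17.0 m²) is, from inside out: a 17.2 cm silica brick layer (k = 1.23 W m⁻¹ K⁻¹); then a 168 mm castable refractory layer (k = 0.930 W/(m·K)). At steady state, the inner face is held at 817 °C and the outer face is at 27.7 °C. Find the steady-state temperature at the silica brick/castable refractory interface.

Treat each layer as a resistance in series:
  R_silica brick = L/(kA) = 0.172/(1.23·17.0) = 0.008226 K/W
  R_castable refractory = L/(kA) = 0.168/(0.930·17.0) = 0.01063 K/W
ΣR = 0.008226 + 0.01063 = 0.01886 K/W
Q = ΔT/ΣR = (817 °C − 27.7 °C)/0.01886 = 41850 W
From the inner boundary to the silica brick/castable refractory interface, ΣR_partial = 0.008226 K/W.
T_interface = T_in − Q·ΣR_partial = 817 °C − (41850)(0.008226) = 473 °C

T = 473 °C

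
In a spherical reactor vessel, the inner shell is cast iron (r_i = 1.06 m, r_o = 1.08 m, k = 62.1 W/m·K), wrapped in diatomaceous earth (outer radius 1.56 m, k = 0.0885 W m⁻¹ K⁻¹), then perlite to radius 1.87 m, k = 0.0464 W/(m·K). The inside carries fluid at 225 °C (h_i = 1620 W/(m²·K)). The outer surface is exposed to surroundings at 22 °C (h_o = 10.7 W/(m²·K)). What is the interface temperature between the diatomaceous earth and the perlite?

T = 107 °C

Series thermal resistances, inner to outer:
  R_conv,in = 1/(4πr²h) = 1/(4π·1.06²·1620) = 4.372×10^-5 K/W
  R_cast iron = (1/1.06 − 1/1.08)/(4πk) = 0.01747/(4π·62.1) = 2.239×10^-5 K/W
  R_diatomaceous earth = (1/1.08 − 1/1.56)/(4πk) = 0.2849/(4π·0.0885) = 0.2562 K/W
  R_perlite = (1/1.56 − 1/1.87)/(4πk) = 0.1063/(4π·0.0464) = 0.1823 K/W
  R_conv,out = 1/(4πr²h) = 1/(4π·1.87²·10.7) = 0.002127 K/W
ΣR = 4.372×10^-5 + 2.239×10^-5 + 0.2562 + 0.1823 + 0.002127 = 0.4407 K/W
Q = ΔT/ΣR = (225 °C − 22 °C)/0.4407 = 460.6 W
From the inner boundary to the diatomaceous earth/perlite interface, ΣR_partial = 0.2563 K/W.
T_interface = T_in − Q·ΣR_partial = 225 °C − (460.6)(0.2563) = 107 °C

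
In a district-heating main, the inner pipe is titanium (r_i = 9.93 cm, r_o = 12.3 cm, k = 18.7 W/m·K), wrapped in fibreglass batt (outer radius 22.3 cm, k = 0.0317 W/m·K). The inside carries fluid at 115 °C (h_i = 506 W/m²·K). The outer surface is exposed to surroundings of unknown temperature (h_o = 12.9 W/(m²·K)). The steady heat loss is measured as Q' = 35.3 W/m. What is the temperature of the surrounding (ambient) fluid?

T_out = 7.4 °C

Series resistances:
  R'_conv,in = 1/(2πr h) = 1/(2π·0.0993·506) = 0.003168 m·K/W
  R'_titanium = ln(0.123/0.0993)/(2πk) = 0.2140/(2π·18.7) = 0.001822 m·K/W
  R'_fibreglass batt = ln(0.223/0.123)/(2πk) = 0.5950/(2π·0.0317) = 2.987 m·K/W
  R'_conv,out = 1/(2πr h) = 1/(2π·0.223·12.9) = 0.05533 m·K/W
ΣR = 3.048 m·K/W
ΔT = Q'·ΣR = 35.3 × 3.048 = 107.6 K
Heat flows outward, so T_out = T_in − ΔT = 115 − 107.6 = 7.4 °C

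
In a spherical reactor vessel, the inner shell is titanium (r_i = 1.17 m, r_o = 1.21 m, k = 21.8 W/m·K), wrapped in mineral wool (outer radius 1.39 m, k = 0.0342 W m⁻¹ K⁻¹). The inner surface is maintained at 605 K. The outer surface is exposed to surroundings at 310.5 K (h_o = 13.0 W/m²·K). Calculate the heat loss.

Treat each layer as a resistance in series:
  R_titanium = (1/1.17 − 1/1.21)/(4πk) = 0.02825/(4π·21.8) = 1.031×10^-4 K/W
  R_mineral wool = (1/1.21 − 1/1.39)/(4πk) = 0.1070/(4π·0.0342) = 0.2490 K/W
  R_conv,out = 1/(4πr²h) = 1/(4π·1.39²·13.0) = 0.003168 K/W
ΣR = 1.031×10^-4 + 0.2490 + 0.003168 = 0.2523 K/W
Q = ΔT/ΣR = (605 K − 310.5 K)/0.2523 = 1170 W

Q = 1170 W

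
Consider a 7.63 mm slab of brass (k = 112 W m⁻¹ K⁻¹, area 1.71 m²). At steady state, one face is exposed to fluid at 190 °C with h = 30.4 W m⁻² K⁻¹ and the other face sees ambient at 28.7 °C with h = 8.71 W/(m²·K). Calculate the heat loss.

Treat each layer as a resistance in series:
  R_conv,in = 1/(hA) = 1/(30.4·1.71) = 0.01924 K/W
  R_brass = L/(kA) = 0.00763/(112·1.71) = 3.984×10^-5 K/W
  R_conv,out = 1/(hA) = 1/(8.71·1.71) = 0.06714 K/W
ΣR = 0.01924 + 3.984×10^-5 + 0.06714 = 0.08642 K/W
Q = ΔT/ΣR = (190 °C − 28.7 °C)/0.08642 = 1870 W

Q = 1870 W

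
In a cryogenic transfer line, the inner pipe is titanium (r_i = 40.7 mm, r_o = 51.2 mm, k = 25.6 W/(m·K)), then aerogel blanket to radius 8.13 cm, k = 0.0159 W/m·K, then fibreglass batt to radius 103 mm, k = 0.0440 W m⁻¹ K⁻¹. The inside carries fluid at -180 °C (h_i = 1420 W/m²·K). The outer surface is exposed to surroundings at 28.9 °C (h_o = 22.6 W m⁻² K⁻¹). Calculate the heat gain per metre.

Treat each layer as a resistance in series:
  R'_conv,in = 1/(2πr h) = 1/(2π·0.0407·1420) = 0.002754 m·K/W
  R'_titanium = ln(0.0512/0.0407)/(2πk) = 0.2295/(2π·25.6) = 0.001427 m·K/W
  R'_aerogel blanket = ln(0.0813/0.0512)/(2πk) = 0.4624/(2π·0.0159) = 4.629 m·K/W
  R'_fibreglass batt = ln(0.103/0.0813)/(2πk) = 0.2366/(2π·0.0440) = 0.8558 m·K/W
  R'_conv,out = 1/(2πr h) = 1/(2π·0.103·22.6) = 0.06837 m·K/W
ΣR = 0.002754 + 0.001427 + 4.629 + 0.8558 + 0.06837 = 5.557 m·K/W
Q' = ΔT/ΣR = (-180 °C − 28.9 °C)/5.557 = -37.6 W/m
(Negative Q' ⇒ heat flows inward; heat gain = 37.6 W/m.)

Q' = 37.6 W/m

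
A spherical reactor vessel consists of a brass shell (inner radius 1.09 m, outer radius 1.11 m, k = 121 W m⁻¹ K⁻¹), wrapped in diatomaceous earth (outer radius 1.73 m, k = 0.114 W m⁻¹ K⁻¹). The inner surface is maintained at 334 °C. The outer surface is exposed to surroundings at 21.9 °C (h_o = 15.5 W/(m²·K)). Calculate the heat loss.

Q = 1370 W

Treat each layer as a resistance in series:
  R_brass = (1/1.09 − 1/1.11)/(4πk) = 0.01653/(4π·121) = 1.087×10^-5 K/W
  R_diatomaceous earth = (1/1.11 − 1/1.73)/(4πk) = 0.3229/(4π·0.114) = 0.2254 K/W
  R_conv,out = 1/(4πr²h) = 1/(4π·1.73²·15.5) = 0.001715 K/W
ΣR = 1.087×10^-5 + 0.2254 + 0.001715 = 0.2271 K/W
Q = ΔT/ΣR = (334 °C − 21.9 °C)/0.2271 = 1370 W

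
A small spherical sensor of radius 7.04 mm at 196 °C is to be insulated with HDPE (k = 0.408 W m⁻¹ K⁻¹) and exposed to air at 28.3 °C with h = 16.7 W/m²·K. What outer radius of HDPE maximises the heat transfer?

For a sphere, r_cr = 2k_ins/h = 2·0.408/16.7 = 0.0489 m = 4.89 cm

r_cr = 4.89 cm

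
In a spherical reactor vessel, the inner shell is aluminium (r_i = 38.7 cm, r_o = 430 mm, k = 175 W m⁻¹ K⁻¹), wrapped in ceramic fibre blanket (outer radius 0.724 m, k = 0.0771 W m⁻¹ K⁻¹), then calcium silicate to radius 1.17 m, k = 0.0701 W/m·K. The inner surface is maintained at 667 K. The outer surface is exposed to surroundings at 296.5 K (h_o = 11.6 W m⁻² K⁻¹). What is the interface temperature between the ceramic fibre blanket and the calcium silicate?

Series thermal resistances, inner to outer:
  R_aluminium = (1/0.387 − 1/0.430)/(4πk) = 0.2584/(4π·175) = 1.175×10^-4 K/W
  R_ceramic fibre blanket = (1/0.430 − 1/0.724)/(4πk) = 0.9444/(4π·0.0771) = 0.9747 K/W
  R_calcium silicate = (1/0.724 − 1/1.17)/(4πk) = 0.5265/(4π·0.0701) = 0.5977 K/W
  R_conv,out = 1/(4πr²h) = 1/(4π·1.17²·11.6) = 0.005011 K/W
ΣR = 1.175×10^-4 + 0.9747 + 0.5977 + 0.005011 = 1.578 K/W
Q = ΔT/ΣR = (667 K − 296.5 K)/1.578 = 234.8 W
From the inner boundary to the ceramic fibre blanket/calcium silicate interface, ΣR_partial = 0.9748 K/W.
T_interface = T_in − Q·ΣR_partial = 667 K − (234.8)(0.9748) = 438 K

T = 438 K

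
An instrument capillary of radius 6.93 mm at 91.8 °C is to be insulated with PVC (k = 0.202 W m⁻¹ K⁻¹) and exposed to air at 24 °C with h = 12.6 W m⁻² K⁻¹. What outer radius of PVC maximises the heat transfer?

r_cr = 1.60 cm

For a cylinder, r_cr = k_ins/h = 0.202/12.6 = 0.0160 m = 1.60 cm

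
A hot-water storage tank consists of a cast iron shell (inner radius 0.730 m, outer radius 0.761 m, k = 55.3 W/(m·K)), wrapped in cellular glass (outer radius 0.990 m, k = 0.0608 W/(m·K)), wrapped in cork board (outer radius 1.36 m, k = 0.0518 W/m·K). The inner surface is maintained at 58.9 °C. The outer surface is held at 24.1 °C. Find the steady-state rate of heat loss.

Q = 42.4 W

Treat each layer as a resistance in series:
  R_cast iron = (1/0.730 − 1/0.761)/(4πk) = 0.05580/(4π·55.3) = 8.030×10^-5 K/W
  R_cellular glass = (1/0.761 − 1/0.990)/(4πk) = 0.3040/(4π·0.0608) = 0.3978 K/W
  R_cork board = (1/0.990 − 1/1.36)/(4πk) = 0.2748/(4π·0.0518) = 0.4222 K/W
ΣR = 8.030×10^-5 + 0.3978 + 0.4222 = 0.8201 K/W
Q = ΔT/ΣR = (58.9 °C − 24.1 °C)/0.8201 = 42.4 W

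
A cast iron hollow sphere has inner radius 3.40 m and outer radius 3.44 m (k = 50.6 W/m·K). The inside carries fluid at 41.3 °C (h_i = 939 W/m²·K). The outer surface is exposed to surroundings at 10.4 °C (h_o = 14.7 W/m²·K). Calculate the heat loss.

Resistance network (inner→outer):
  R_conv,in = 1/(4πr²h) = 1/(4π·3.40²·939) = 7.331×10^-6 K/W
  R_cast iron = (1/3.40 − 1/3.44)/(4πk) = 0.003420/(4π·50.6) = 5.379×10^-6 K/W
  R_conv,out = 1/(4πr²h) = 1/(4π·3.44²·14.7) = 4.575×10^-4 K/W
ΣR = 7.331×10^-6 + 5.379×10^-6 + 4.575×10^-4 = 4.702×10^-4 K/W
Q = ΔT/ΣR = (41.3 °C − 10.4 °C)/4.702×10^-4 = 65700 W

Q = 65.7 kW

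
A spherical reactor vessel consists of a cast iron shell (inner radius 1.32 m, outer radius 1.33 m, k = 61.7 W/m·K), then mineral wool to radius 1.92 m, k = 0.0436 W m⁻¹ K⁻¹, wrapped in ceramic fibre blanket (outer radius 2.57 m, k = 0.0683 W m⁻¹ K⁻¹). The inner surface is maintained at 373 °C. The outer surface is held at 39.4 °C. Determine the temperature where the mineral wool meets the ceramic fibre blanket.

Resistance network (inner→outer):
  R_cast iron = (1/1.32 − 1/1.33)/(4πk) = 0.005696/(4π·61.7) = 7.346×10^-6 K/W
  R_mineral wool = (1/1.33 − 1/1.92)/(4πk) = 0.2310/(4π·0.0436) = 0.4217 K/W
  R_ceramic fibre blanket = (1/1.92 − 1/2.57)/(4πk) = 0.1317/(4π·0.0683) = 0.1535 K/W
ΣR = 7.346×10^-6 + 0.4217 + 0.1535 = 0.5752 K/W
Q = ΔT/ΣR = (373 °C − 39.4 °C)/0.5752 = 580.0 W
From the inner boundary to the mineral wool/ceramic fibre blanket interface, ΣR_partial = 0.4217 K/W.
T_interface = T_in − Q·ΣR_partial = 373 °C − (580.0)(0.4217) = 128 °C

T = 128 °C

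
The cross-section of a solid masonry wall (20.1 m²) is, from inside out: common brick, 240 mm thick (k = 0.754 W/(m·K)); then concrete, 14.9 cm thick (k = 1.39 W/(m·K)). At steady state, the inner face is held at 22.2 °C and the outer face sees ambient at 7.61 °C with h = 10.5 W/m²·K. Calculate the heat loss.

Q = 563 W

Treat each layer as a resistance in series:
  R_common brick = L/(kA) = 0.240/(0.754·20.1) = 0.01584 K/W
  R_concrete = L/(kA) = 0.149/(1.39·20.1) = 0.005333 K/W
  R_conv,out = 1/(hA) = 1/(10.5·20.1) = 0.004738 K/W
ΣR = 0.01584 + 0.005333 + 0.004738 = 0.02591 K/W
Q = ΔT/ΣR = (22.2 °C − 7.61 °C)/0.02591 = 563 W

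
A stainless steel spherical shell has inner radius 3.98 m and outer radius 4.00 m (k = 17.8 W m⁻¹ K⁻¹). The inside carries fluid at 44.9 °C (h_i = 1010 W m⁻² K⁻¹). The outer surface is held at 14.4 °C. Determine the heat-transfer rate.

Resistance network (inner→outer):
  R_conv,in = 1/(4πr²h) = 1/(4π·3.98²·1010) = 4.974×10^-6 K/W
  R_stainless steel = (1/3.98 − 1/4.00)/(4πk) = 0.001256/(4π·17.8) = 5.616×10^-6 K/W
ΣR = 4.974×10^-6 + 5.616×10^-6 = 1.059×10^-5 K/W
Q = ΔT/ΣR = (44.9 °C − 14.4 °C)/1.059×10^-5 = 2.88×10^6 W

Q = 2880 kW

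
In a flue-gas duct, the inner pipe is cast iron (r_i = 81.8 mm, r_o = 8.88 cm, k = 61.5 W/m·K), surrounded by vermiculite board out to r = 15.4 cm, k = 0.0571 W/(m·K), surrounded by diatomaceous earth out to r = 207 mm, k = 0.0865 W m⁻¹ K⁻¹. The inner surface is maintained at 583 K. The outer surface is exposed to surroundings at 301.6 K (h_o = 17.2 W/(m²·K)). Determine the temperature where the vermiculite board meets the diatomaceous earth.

Resistance network (inner→outer):
  R'_cast iron = ln(0.0888/0.0818)/(2πk) = 0.08211/(2π·61.5) = 2.125×10^-4 m·K/W
  R'_vermiculite board = ln(0.154/0.0888)/(2πk) = 0.5506/(2π·0.0571) = 1.535 m·K/W
  R'_diatomaceous earth = ln(0.207/0.154)/(2πk) = 0.2958/(2π·0.0865) = 0.5442 m·K/W
  R'_conv,out = 1/(2πr h) = 1/(2π·0.207·17.2) = 0.04470 m·K/W
ΣR = 2.125×10^-4 + 1.535 + 0.5442 + 0.04470 = 2.124 m·K/W
Q' = ΔT/ΣR = (583 K − 301.6 K)/2.124 = 132.5 W/m
From the inner boundary to the vermiculite board/diatomaceous earth interface, ΣR_partial = 1.535 m·K/W.
T_interface = T_in − Q'·ΣR_partial = 583 K − (132.5)(1.535) = 380 K

T = 380 K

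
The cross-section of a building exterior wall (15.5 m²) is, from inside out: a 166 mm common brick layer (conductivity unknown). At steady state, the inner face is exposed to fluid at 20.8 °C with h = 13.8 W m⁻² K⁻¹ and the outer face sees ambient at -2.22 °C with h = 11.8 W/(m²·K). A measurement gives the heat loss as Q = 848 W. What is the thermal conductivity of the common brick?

ΣR = ΔT/Q = |20.8 − -2.22|/848 = 0.02715 K/W
Known resistances:
  R_conv,in = 1/(hA) = 1/(13.8·15.5) = 0.004675 K/W
  R_conv,out = 1/(hA) = 1/(11.8·15.5) = 0.005467 K/W
R_common brick = ΣR − ΣR_known = 0.02715 − 0.01014 = 0.01701 K/W
L/(kA) = 0.01701 ⇒ k = 0.166/(0.01701·15.5) = 0.630 W/m·K

k = 0.630 W/m·K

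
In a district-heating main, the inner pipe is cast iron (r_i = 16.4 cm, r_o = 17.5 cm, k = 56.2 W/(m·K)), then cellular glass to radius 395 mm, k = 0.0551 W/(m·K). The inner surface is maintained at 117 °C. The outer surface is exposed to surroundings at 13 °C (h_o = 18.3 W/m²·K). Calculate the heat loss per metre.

Q' = 43.8 W/m

Treat each layer as a resistance in series:
  R'_cast iron = ln(0.175/0.164)/(2πk) = 0.06492/(2π·56.2) = 1.838×10^-4 m·K/W
  R'_cellular glass = ln(0.395/0.175)/(2πk) = 0.8141/(2π·0.0551) = 2.352 m·K/W
  R'_conv,out = 1/(2πr h) = 1/(2π·0.395·18.3) = 0.02202 m·K/W
ΣR = 1.838×10^-4 + 2.352 + 0.02202 = 2.374 m·K/W
Q' = ΔT/ΣR = (117 °C − 13 °C)/2.374 = 43.8 W/m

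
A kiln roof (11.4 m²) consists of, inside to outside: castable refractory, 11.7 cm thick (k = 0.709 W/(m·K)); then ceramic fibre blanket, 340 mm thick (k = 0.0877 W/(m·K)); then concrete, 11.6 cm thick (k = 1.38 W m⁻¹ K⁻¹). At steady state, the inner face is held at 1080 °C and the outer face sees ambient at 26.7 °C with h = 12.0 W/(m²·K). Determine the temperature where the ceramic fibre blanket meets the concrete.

T = 69 °C

Resistance network (inner→outer):
  R_castable refractory = L/(kA) = 0.117/(0.709·11.4) = 0.01448 K/W
  R_ceramic fibre blanket = L/(kA) = 0.340/(0.0877·11.4) = 0.3401 K/W
  R_concrete = L/(kA) = 0.116/(1.38·11.4) = 0.007374 K/W
  R_conv,out = 1/(hA) = 1/(12.0·11.4) = 0.007310 K/W
ΣR = 0.01448 + 0.3401 + 0.007374 + 0.007310 = 0.3693 K/W
Q = ΔT/ΣR = (1080 °C − 26.7 °C)/0.3693 = 2852 W
From the inner boundary to the ceramic fibre blanket/concrete interface, ΣR_partial = 0.3546 K/W.
T_interface = T_in − Q·ΣR_partial = 1080 °C − (2852)(0.3546) = 69 °C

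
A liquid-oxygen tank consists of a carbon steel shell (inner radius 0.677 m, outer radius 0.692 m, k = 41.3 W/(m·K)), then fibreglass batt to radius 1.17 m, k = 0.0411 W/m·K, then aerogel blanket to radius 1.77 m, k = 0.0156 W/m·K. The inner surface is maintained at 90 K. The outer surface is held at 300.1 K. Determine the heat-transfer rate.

Q = 80.2 W

Series thermal resistances, inner to outer:
  R_carbon steel = (1/0.677 − 1/0.692)/(4πk) = 0.03202/(4π·41.3) = 6.169×10^-5 K/W
  R_fibreglass batt = (1/0.692 − 1/1.17)/(4πk) = 0.5904/(4π·0.0411) = 1.143 K/W
  R_aerogel blanket = (1/1.17 − 1/1.77)/(4πk) = 0.2897/(4π·0.0156) = 1.478 K/W
ΣR = 6.169×10^-5 + 1.143 + 1.478 = 2.621 K/W
Q = ΔT/ΣR = (90 K − 300.1 K)/2.621 = -80.2 W
(Negative Q ⇒ heat flows inward; heat gain = 80.2 W.)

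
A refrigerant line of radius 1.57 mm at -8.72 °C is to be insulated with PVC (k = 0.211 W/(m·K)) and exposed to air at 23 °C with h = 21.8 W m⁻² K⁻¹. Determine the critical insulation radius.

For a cylinder, r_cr = k_ins/h = 0.211/21.8 = 0.00968 m = 0.968 cm

r_cr = 0.968 cm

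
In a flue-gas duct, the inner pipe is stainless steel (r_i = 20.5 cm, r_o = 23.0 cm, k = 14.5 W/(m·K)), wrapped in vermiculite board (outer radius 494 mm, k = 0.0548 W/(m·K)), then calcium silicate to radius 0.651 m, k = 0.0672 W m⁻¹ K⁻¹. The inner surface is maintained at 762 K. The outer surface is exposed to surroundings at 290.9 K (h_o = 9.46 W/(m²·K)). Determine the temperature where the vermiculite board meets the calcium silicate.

T = 401 K

Resistance network (inner→outer):
  R'_stainless steel = ln(0.230/0.205)/(2πk) = 0.1151/(2π·14.5) = 0.001263 m·K/W
  R'_vermiculite board = ln(0.494/0.230)/(2πk) = 0.7645/(2π·0.0548) = 2.220 m·K/W
  R'_calcium silicate = ln(0.651/0.494)/(2πk) = 0.2760/(2π·0.0672) = 0.6536 m·K/W
  R'_conv,out = 1/(2πr h) = 1/(2π·0.651·9.46) = 0.02584 m·K/W
ΣR = 0.001263 + 2.220 + 0.6536 + 0.02584 = 2.901 m·K/W
Q' = ΔT/ΣR = (762 K − 290.9 K)/2.901 = 162.4 W/m
From the inner boundary to the vermiculite board/calcium silicate interface, ΣR_partial = 2.221 m·K/W.
T_interface = T_in − Q'·ΣR_partial = 762 K − (162.4)(2.221) = 401 K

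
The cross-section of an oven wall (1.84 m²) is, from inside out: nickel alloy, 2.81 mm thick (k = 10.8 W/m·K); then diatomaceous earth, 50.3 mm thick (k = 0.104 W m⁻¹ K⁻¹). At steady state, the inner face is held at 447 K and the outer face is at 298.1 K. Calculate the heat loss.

Treat each layer as a resistance in series:
  R_nickel alloy = L/(kA) = 0.00281/(10.8·1.84) = 1.414×10^-4 K/W
  R_diatomaceous earth = L/(kA) = 0.0503/(0.104·1.84) = 0.2629 K/W
ΣR = 1.414×10^-4 + 0.2629 = 0.2630 K/W
Q = ΔT/ΣR = (447 K − 298.1 K)/0.2630 = 566 W

Q = 566 W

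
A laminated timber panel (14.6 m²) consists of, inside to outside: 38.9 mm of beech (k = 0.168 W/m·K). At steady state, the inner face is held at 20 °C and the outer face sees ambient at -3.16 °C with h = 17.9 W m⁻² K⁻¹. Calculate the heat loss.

Series thermal resistances, inner to outer:
  R_beech = L/(kA) = 0.0389/(0.168·14.6) = 0.01586 K/W
  R_conv,out = 1/(hA) = 1/(17.9·14.6) = 0.003826 K/W
ΣR = 0.01586 + 0.003826 = 0.01969 K/W
Q = ΔT/ΣR = (20 °C − -3.16 °C)/0.01969 = 1180 W

Q = 1180 W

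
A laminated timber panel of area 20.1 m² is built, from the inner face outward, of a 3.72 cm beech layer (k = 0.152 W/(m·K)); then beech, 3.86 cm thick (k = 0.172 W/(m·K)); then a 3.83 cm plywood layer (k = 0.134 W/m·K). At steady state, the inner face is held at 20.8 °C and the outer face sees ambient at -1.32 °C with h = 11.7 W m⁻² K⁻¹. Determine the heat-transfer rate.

Treat each layer as a resistance in series:
  R_beech = L/(kA) = 0.0372/(0.152·20.1) = 0.01218 K/W
  R_beech = L/(kA) = 0.0386/(0.172·20.1) = 0.01117 K/W
  R_plywood = L/(kA) = 0.0383/(0.134·20.1) = 0.01422 K/W
  R_conv,out = 1/(hA) = 1/(11.7·20.1) = 0.004252 K/W
ΣR = 0.01218 + 0.01117 + 0.01422 + 0.004252 = 0.04182 K/W
Q = ΔT/ΣR = (20.8 °C − -1.32 °C)/0.04182 = 529 W

Q = 529 W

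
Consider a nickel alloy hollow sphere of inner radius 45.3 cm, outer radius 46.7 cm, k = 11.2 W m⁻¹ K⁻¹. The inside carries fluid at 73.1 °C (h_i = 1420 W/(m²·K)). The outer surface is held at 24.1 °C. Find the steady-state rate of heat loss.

Q = 65.9 kW

Treat each layer as a resistance in series:
  R_conv,in = 1/(4πr²h) = 1/(4π·0.453²·1420) = 2.731×10^-4 K/W
  R_nickel alloy = (1/0.453 − 1/0.467)/(4πk) = 0.06618/(4π·11.2) = 4.702×10^-4 K/W
ΣR = 2.731×10^-4 + 4.702×10^-4 = 7.433×10^-4 K/W
Q = ΔT/ΣR = (73.1 °C − 24.1 °C)/7.433×10^-4 = 65900 W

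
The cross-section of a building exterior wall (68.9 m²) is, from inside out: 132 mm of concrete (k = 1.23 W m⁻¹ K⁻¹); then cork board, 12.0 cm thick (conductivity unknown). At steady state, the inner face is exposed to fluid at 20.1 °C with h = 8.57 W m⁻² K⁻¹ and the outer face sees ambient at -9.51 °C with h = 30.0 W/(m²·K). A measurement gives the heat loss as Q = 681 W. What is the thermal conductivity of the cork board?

ΣR = ΔT/Q = |20.1 − -9.51|/681 = 0.04348 K/W
Known resistances:
  R_conv,in = 1/(hA) = 1/(8.57·68.9) = 0.001694 K/W
  R_concrete = L/(kA) = 0.132/(1.23·68.9) = 0.001558 K/W
  R_conv,out = 1/(hA) = 1/(30.0·68.9) = 4.838×10^-4 K/W
R_cork board = ΣR − ΣR_known = 0.04348 − 0.003736 = 0.03974 K/W
L/(kA) = 0.03974 ⇒ k = 0.120/(0.03974·68.9) = 0.0438 W/m·K

k = 0.0438 W/m·K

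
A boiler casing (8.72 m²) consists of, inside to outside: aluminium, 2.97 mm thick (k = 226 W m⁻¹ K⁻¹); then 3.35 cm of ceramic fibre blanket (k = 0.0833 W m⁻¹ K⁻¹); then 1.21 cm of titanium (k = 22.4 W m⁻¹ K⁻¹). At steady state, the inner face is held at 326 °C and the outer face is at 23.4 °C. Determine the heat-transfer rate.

Series thermal resistances, inner to outer:
  R_aluminium = L/(kA) = 0.00297/(226·8.72) = 1.507×10^-6 K/W
  R_ceramic fibre blanket = L/(kA) = 0.0335/(0.0833·8.72) = 0.04612 K/W
  R_titanium = L/(kA) = 0.0121/(22.4·8.72) = 6.195×10^-5 K/W
ΣR = 1.507×10^-6 + 0.04612 + 6.195×10^-5 = 0.04618 K/W
Q = ΔT/ΣR = (326 °C − 23.4 °C)/0.04618 = 6550 W

Q = 6550 W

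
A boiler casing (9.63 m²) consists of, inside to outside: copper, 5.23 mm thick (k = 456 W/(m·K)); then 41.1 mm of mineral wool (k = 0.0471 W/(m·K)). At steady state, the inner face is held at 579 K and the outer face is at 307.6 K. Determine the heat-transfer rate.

Q = 3.00 kW

Series thermal resistances, inner to outer:
  R_copper = L/(kA) = 0.00523/(456·9.63) = 1.191×10^-6 K/W
  R_mineral wool = L/(kA) = 0.0411/(0.0471·9.63) = 0.09061 K/W
ΣR = 1.191×10^-6 + 0.09061 = 0.09061 K/W
Q = ΔT/ΣR = (579 K − 307.6 K)/0.09061 = 3000 W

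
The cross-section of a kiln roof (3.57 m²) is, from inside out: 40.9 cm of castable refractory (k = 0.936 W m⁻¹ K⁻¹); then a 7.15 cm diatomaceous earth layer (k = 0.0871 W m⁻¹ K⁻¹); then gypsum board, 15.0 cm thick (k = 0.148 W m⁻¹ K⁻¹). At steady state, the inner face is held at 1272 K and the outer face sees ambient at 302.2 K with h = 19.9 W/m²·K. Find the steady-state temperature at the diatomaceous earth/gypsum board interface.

Series thermal resistances, inner to outer:
  R_castable refractory = L/(kA) = 0.409/(0.936·3.57) = 0.1224 K/W
  R_diatomaceous earth = L/(kA) = 0.0715/(0.0871·3.57) = 0.2299 K/W
  R_gypsum board = L/(kA) = 0.150/(0.148·3.57) = 0.2839 K/W
  R_conv,out = 1/(hA) = 1/(19.9·3.57) = 0.01408 K/W
ΣR = 0.1224 + 0.2299 + 0.2839 + 0.01408 = 0.6503 K/W
Q = ΔT/ΣR = (1272 K − 302.2 K)/0.6503 = 1491 W
From the inner boundary to the diatomaceous earth/gypsum board interface, ΣR_partial = 0.3523 K/W.
T_interface = T_in − Q·ΣR_partial = 1272 K − (1491)(0.3523) = 747 K

T = 747 K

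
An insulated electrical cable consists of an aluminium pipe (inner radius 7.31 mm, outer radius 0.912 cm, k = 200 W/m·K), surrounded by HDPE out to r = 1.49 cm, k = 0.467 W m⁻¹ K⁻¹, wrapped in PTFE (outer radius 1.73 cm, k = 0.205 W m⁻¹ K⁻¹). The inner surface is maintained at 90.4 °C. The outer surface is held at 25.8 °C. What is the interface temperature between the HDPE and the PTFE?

T = 52.2 °C

Resistance network (inner→outer):
  R'_aluminium = ln(0.00912/0.00731)/(2πk) = 0.2212/(2π·200) = 1.760×10^-4 m·K/W
  R'_HDPE = ln(0.0149/0.00912)/(2πk) = 0.4909/(2π·0.467) = 0.1673 m·K/W
  R'_PTFE = ln(0.0173/0.0149)/(2πk) = 0.1493/(2π·0.205) = 0.1159 m·K/W
ΣR = 1.760×10^-4 + 0.1673 + 0.1159 = 0.2834 m·K/W
Q' = ΔT/ΣR = (90.4 °C − 25.8 °C)/0.2834 = 227.9 W/m
From the inner boundary to the HDPE/PTFE interface, ΣR_partial = 0.1675 m·K/W.
T_interface = T_in − Q'·ΣR_partial = 90.4 °C − (227.9)(0.1675) = 52.2 °C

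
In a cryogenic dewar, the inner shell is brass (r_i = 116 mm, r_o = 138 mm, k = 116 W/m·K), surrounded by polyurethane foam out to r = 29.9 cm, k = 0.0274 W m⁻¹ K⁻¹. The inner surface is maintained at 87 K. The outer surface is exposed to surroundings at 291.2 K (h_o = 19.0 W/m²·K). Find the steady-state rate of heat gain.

Q = 17.9 W

Treat each layer as a resistance in series:
  R_brass = (1/0.116 − 1/0.138)/(4πk) = 1.374/(4π·116) = 9.428×10^-4 K/W
  R_polyurethane foam = (1/0.138 − 1/0.299)/(4πk) = 3.902/(4π·0.0274) = 11.33 K/W
  R_conv,out = 1/(4πr²h) = 1/(4π·0.299²·19.0) = 0.04685 K/W
ΣR = 9.428×10^-4 + 11.33 + 0.04685 = 11.38 K/W
Q = ΔT/ΣR = (87 K − 291.2 K)/11.38 = -17.9 W
(Negative Q ⇒ heat flows inward; heat gain = 17.9 W.)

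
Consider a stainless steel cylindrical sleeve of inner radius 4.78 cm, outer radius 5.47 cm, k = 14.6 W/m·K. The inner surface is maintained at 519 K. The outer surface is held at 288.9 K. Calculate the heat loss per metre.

Q' = 2πk·ΔT/ln(r₂/r₁) = 2π × 14.6 × 230.1 / ln(0.0547/0.0478) = 1.57×10^5 W/m

Q' = 157 kW/m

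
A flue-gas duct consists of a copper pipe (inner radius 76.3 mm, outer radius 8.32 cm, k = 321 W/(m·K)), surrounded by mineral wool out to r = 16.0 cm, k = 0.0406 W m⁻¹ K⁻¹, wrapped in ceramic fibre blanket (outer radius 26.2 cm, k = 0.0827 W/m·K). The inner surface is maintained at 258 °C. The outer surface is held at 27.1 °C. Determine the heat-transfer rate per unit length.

Series thermal resistances, inner to outer:
  R'_copper = ln(0.0832/0.0763)/(2πk) = 0.08657/(2π·321) = 4.292×10^-5 m·K/W
  R'_mineral wool = ln(0.160/0.0832)/(2πk) = 0.6539/(2π·0.0406) = 2.563 m·K/W
  R'_ceramic fibre blanket = ln(0.262/0.160)/(2πk) = 0.4932/(2π·0.0827) = 0.9491 m·K/W
ΣR = 4.292×10^-5 + 2.563 + 0.9491 = 3.512 m·K/W
Q' = ΔT/ΣR = (258 °C − 27.1 °C)/3.512 = 65.7 W/m

Q' = 65.7 W/m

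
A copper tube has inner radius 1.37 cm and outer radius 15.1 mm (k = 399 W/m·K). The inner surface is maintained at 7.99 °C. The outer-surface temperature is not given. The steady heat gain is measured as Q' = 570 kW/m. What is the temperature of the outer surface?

T_out = 30.1 °C

Sum the resistances:
  R'_copper = ln(0.0151/0.0137)/(2πk) = 0.09730/(2π·399) = 3.881×10^-5 m·K/W
ΣR = 3.881×10^-5 m·K/W
ΔT = Q'·ΣR = 5.70×10^5 × 3.881×10^-5 = 22.12 K
Heat flows inward, so T_out = T_in + ΔT = 7.99 + 22.12 = 30.1 °C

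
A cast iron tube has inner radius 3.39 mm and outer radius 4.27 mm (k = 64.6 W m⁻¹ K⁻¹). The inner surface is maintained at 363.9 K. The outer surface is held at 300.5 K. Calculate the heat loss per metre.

Q' = 2πk·ΔT/ln(r₂/r₁) = 2π × 64.6 × 63.4 / ln(0.00427/0.00339) = 1.12×10^5 W/m

Q' = 112 kW/m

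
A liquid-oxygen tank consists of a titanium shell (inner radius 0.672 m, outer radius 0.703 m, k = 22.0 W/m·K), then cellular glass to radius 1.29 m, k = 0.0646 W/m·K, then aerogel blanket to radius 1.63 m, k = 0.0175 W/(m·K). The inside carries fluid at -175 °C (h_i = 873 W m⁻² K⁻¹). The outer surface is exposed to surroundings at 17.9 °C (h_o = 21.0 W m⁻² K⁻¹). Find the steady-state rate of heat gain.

Resistance network (inner→outer):
  R_conv,in = 1/(4πr²h) = 1/(4π·0.672²·873) = 2.019×10^-4 K/W
  R_titanium = (1/0.672 − 1/0.703)/(4πk) = 0.06562/(4π·22.0) = 2.374×10^-4 K/W
  R_cellular glass = (1/0.703 − 1/1.29)/(4πk) = 0.6473/(4π·0.0646) = 0.7974 K/W
  R_aerogel blanket = (1/1.29 − 1/1.63)/(4πk) = 0.1617/(4π·0.0175) = 0.7353 K/W
  R_conv,out = 1/(4πr²h) = 1/(4π·1.63²·21.0) = 0.001426 K/W
ΣR = 2.019×10^-4 + 2.374×10^-4 + 0.7974 + 0.7353 + 0.001426 = 1.535 K/W
Q = ΔT/ΣR = (-175 °C − 17.9 °C)/1.535 = -126 W
(Negative Q ⇒ heat flows inward; heat gain = 126 W.)

Q = 126 W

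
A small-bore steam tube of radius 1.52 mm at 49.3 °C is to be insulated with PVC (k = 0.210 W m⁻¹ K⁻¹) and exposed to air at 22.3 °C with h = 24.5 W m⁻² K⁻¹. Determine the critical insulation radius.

For a cylinder, r_cr = k_ins/h = 0.210/24.5 = 0.00857 m = 0.857 cm

r_cr = 0.857 cm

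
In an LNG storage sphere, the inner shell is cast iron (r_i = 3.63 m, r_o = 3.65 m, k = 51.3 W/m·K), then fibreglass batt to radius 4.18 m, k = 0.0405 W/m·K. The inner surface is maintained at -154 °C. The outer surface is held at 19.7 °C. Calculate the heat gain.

Series thermal resistances, inner to outer:
  R_cast iron = (1/3.63 − 1/3.65)/(4πk) = 0.001509/(4π·51.3) = 2.342×10^-6 K/W
  R_fibreglass batt = (1/3.65 − 1/4.18)/(4πk) = 0.03474/(4π·0.0405) = 0.06826 K/W
ΣR = 2.342×10^-6 + 0.06826 = 0.06826 K/W
Q = ΔT/ΣR = (-154 °C − 19.7 °C)/0.06826 = -2540 W
(Negative Q ⇒ heat flows inward; heat gain = 2540 W.)

Q = 2.54 kW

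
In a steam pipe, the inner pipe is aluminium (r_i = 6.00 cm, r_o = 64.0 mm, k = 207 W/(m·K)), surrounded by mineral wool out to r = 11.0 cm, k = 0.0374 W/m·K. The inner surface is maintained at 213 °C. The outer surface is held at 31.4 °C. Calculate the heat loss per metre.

Q' = 78.8 W/m

Resistance network (inner→outer):
  R'_aluminium = ln(0.0640/0.0600)/(2πk) = 0.06454/(2π·207) = 4.962×10^-5 m·K/W
  R'_mineral wool = ln(0.110/0.0640)/(2πk) = 0.5416/(2π·0.0374) = 2.305 m·K/W
ΣR = 4.962×10^-5 + 2.305 = 2.305 m·K/W
Q' = ΔT/ΣR = (213 °C − 31.4 °C)/2.305 = 78.8 W/m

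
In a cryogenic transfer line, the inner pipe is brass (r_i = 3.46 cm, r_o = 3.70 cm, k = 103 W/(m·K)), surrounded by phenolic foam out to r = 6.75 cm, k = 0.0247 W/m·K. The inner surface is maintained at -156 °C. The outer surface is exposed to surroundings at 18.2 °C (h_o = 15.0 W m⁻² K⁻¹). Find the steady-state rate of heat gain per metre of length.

Treat each layer as a resistance in series:
  R'_brass = ln(0.0370/0.0346)/(2πk) = 0.06706/(2π·103) = 1.036×10^-4 m·K/W
  R'_phenolic foam = ln(0.0675/0.0370)/(2πk) = 0.6012/(2π·0.0247) = 3.874 m·K/W
  R'_conv,out = 1/(2πr h) = 1/(2π·0.0675·15.0) = 0.1572 m·K/W
ΣR = 1.036×10^-4 + 3.874 + 0.1572 = 4.031 m·K/W
Q' = ΔT/ΣR = (-156 °C − 18.2 °C)/4.031 = -43.2 W/m
(Negative Q' ⇒ heat flows inward; heat gain = 43.2 W/m.)

Q' = 43.2 W/m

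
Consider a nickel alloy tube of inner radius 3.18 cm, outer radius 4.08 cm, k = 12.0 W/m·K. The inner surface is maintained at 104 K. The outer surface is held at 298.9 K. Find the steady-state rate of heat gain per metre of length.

Q' = 59.0 kW/m

Q' = 2πk·ΔT/ln(r₂/r₁) = 2π × 12.0 × 194.9 / ln(0.0408/0.0318) = 59000 W/m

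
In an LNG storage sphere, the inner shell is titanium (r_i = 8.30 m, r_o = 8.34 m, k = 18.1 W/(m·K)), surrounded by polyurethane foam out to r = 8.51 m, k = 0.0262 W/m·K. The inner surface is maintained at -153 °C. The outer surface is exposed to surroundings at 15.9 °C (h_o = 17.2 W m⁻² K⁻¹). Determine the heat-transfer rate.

Series thermal resistances, inner to outer:
  R_titanium = (1/8.30 − 1/8.34)/(4πk) = 5.779×10^-4/(4π·18.1) = 2.541×10^-6 K/W
  R_polyurethane foam = (1/8.34 − 1/8.51)/(4πk) = 0.002395/(4π·0.0262) = 0.007275 K/W
  R_conv,out = 1/(4πr²h) = 1/(4π·8.51²·17.2) = 6.389×10^-5 K/W
ΣR = 2.541×10^-6 + 0.007275 + 6.389×10^-5 = 0.007341 K/W
Q = ΔT/ΣR = (-153 °C − 15.9 °C)/0.007341 = -23000 W
(Negative Q ⇒ heat flows inward; heat gain = 23000 W.)

Q = 23.0 kW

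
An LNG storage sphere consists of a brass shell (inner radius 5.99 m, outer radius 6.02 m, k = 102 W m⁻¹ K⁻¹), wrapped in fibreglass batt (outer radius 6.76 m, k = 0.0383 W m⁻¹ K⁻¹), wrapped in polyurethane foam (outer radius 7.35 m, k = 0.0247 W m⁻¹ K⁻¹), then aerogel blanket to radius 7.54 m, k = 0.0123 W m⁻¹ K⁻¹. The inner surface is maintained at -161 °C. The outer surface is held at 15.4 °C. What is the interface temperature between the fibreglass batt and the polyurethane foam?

T = -93.1 °C

Resistance network (inner→outer):
  R_brass = (1/5.99 − 1/6.02)/(4πk) = 8.320×10^-4/(4π·102) = 6.491×10^-7 K/W
  R_fibreglass batt = (1/6.02 − 1/6.76)/(4πk) = 0.01818/(4π·0.0383) = 0.03778 K/W
  R_polyurethane foam = (1/6.76 − 1/7.35)/(4πk) = 0.01187/(4π·0.0247) = 0.03826 K/W
  R_aerogel blanket = (1/7.35 − 1/7.54)/(4πk) = 0.003428/(4π·0.0123) = 0.02218 K/W
ΣR = 6.491×10^-7 + 0.03778 + 0.03826 + 0.02218 = 0.09822 K/W
Q = ΔT/ΣR = (-161 °C − 15.4 °C)/0.09822 = -1796 W
From the inner boundary to the fibreglass batt/polyurethane foam interface, ΣR_partial = 0.03778 K/W.
T_interface = T_in − Q·ΣR_partial = -161 °C − (-1796)(0.03778) = -93.1 °C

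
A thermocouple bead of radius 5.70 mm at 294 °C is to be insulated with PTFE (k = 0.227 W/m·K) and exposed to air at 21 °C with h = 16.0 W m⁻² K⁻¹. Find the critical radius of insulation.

r_cr = 2.84 cm

For a sphere, r_cr = 2k_ins/h = 2·0.227/16.0 = 0.0284 m = 2.84 cm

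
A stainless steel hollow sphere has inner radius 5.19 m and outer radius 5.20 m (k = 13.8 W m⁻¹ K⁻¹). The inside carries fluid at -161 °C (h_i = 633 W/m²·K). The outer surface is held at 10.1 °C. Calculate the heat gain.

Q = 2.51×10^7 W

Resistance network (inner→outer):
  R_conv,in = 1/(4πr²h) = 1/(4π·5.19²·633) = 4.667×10^-6 K/W
  R_stainless steel = (1/5.19 − 1/5.20)/(4πk) = 3.705×10^-4/(4π·13.8) = 2.137×10^-6 K/W
ΣR = 4.667×10^-6 + 2.137×10^-6 = 6.804×10^-6 K/W
Q = ΔT/ΣR = (-161 °C − 10.1 °C)/6.804×10^-6 = -2.51×10^7 W
(Negative Q ⇒ heat flows inward; heat gain = 2.51×10^7 W.)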